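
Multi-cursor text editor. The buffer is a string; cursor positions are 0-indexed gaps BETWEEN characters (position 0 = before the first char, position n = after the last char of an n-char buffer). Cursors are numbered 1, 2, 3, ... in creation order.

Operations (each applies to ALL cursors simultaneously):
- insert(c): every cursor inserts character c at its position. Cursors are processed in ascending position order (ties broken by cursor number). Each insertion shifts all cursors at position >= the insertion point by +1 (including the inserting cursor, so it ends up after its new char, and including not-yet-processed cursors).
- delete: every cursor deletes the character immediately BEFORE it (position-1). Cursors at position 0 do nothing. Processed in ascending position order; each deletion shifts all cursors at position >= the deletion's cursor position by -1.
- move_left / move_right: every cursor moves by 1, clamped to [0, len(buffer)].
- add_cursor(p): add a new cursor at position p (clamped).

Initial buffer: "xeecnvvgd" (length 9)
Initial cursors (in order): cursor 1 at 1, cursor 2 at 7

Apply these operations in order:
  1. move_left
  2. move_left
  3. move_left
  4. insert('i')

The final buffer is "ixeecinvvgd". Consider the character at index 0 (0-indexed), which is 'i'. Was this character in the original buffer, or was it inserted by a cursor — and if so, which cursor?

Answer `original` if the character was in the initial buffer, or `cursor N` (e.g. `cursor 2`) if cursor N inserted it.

After op 1 (move_left): buffer="xeecnvvgd" (len 9), cursors c1@0 c2@6, authorship .........
After op 2 (move_left): buffer="xeecnvvgd" (len 9), cursors c1@0 c2@5, authorship .........
After op 3 (move_left): buffer="xeecnvvgd" (len 9), cursors c1@0 c2@4, authorship .........
After op 4 (insert('i')): buffer="ixeecinvvgd" (len 11), cursors c1@1 c2@6, authorship 1....2.....
Authorship (.=original, N=cursor N): 1 . . . . 2 . . . . .
Index 0: author = 1

Answer: cursor 1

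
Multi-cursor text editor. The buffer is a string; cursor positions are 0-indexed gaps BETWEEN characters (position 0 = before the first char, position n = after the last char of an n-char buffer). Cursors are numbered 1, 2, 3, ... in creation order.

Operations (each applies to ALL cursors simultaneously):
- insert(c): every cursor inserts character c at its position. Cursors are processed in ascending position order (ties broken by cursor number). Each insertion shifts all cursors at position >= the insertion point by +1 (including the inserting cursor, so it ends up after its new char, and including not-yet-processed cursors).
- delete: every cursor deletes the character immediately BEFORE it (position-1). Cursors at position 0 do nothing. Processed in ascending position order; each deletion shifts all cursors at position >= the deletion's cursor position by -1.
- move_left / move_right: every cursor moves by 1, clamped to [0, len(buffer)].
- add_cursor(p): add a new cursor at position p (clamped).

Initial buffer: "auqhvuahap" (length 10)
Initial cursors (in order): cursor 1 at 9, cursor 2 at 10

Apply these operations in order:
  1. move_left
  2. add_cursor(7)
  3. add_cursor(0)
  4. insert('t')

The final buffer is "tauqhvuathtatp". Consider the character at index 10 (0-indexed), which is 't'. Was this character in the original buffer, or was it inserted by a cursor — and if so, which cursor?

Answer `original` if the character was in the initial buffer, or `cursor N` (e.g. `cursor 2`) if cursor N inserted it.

Answer: cursor 1

Derivation:
After op 1 (move_left): buffer="auqhvuahap" (len 10), cursors c1@8 c2@9, authorship ..........
After op 2 (add_cursor(7)): buffer="auqhvuahap" (len 10), cursors c3@7 c1@8 c2@9, authorship ..........
After op 3 (add_cursor(0)): buffer="auqhvuahap" (len 10), cursors c4@0 c3@7 c1@8 c2@9, authorship ..........
After op 4 (insert('t')): buffer="tauqhvuathtatp" (len 14), cursors c4@1 c3@9 c1@11 c2@13, authorship 4.......3.1.2.
Authorship (.=original, N=cursor N): 4 . . . . . . . 3 . 1 . 2 .
Index 10: author = 1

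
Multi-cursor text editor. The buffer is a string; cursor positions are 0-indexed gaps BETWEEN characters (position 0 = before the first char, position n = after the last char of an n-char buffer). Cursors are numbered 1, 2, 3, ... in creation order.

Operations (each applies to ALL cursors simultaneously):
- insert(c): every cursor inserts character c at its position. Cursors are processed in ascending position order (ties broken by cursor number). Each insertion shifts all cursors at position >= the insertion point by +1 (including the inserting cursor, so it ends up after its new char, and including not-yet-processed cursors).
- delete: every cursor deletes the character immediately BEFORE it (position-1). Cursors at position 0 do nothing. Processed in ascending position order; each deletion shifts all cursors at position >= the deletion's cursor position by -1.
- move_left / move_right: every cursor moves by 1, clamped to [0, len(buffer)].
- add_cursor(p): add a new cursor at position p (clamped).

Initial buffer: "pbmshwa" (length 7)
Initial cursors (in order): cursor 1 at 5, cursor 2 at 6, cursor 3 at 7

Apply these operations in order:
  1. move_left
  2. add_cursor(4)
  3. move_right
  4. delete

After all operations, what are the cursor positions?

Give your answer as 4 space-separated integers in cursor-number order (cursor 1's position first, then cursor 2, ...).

Answer: 3 3 3 3

Derivation:
After op 1 (move_left): buffer="pbmshwa" (len 7), cursors c1@4 c2@5 c3@6, authorship .......
After op 2 (add_cursor(4)): buffer="pbmshwa" (len 7), cursors c1@4 c4@4 c2@5 c3@6, authorship .......
After op 3 (move_right): buffer="pbmshwa" (len 7), cursors c1@5 c4@5 c2@6 c3@7, authorship .......
After op 4 (delete): buffer="pbm" (len 3), cursors c1@3 c2@3 c3@3 c4@3, authorship ...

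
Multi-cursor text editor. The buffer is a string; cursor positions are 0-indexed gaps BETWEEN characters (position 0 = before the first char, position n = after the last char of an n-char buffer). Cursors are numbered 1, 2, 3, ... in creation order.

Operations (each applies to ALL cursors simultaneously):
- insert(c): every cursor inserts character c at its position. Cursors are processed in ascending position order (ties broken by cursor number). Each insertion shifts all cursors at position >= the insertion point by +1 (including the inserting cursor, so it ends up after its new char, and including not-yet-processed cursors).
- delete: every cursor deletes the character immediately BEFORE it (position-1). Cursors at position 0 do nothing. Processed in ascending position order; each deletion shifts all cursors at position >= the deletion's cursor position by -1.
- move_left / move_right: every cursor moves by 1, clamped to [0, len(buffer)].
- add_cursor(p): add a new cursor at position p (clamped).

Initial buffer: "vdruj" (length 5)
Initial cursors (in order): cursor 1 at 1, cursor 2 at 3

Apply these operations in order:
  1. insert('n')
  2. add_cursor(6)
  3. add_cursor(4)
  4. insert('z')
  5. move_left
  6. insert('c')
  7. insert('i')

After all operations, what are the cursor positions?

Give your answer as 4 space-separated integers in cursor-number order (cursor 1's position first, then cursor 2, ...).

After op 1 (insert('n')): buffer="vndrnuj" (len 7), cursors c1@2 c2@5, authorship .1..2..
After op 2 (add_cursor(6)): buffer="vndrnuj" (len 7), cursors c1@2 c2@5 c3@6, authorship .1..2..
After op 3 (add_cursor(4)): buffer="vndrnuj" (len 7), cursors c1@2 c4@4 c2@5 c3@6, authorship .1..2..
After op 4 (insert('z')): buffer="vnzdrznzuzj" (len 11), cursors c1@3 c4@6 c2@8 c3@10, authorship .11..422.3.
After op 5 (move_left): buffer="vnzdrznzuzj" (len 11), cursors c1@2 c4@5 c2@7 c3@9, authorship .11..422.3.
After op 6 (insert('c')): buffer="vnczdrcznczuczj" (len 15), cursors c1@3 c4@7 c2@10 c3@13, authorship .111..44222.33.
After op 7 (insert('i')): buffer="vncizdrcizncizucizj" (len 19), cursors c1@4 c4@9 c2@13 c3@17, authorship .1111..4442222.333.

Answer: 4 13 17 9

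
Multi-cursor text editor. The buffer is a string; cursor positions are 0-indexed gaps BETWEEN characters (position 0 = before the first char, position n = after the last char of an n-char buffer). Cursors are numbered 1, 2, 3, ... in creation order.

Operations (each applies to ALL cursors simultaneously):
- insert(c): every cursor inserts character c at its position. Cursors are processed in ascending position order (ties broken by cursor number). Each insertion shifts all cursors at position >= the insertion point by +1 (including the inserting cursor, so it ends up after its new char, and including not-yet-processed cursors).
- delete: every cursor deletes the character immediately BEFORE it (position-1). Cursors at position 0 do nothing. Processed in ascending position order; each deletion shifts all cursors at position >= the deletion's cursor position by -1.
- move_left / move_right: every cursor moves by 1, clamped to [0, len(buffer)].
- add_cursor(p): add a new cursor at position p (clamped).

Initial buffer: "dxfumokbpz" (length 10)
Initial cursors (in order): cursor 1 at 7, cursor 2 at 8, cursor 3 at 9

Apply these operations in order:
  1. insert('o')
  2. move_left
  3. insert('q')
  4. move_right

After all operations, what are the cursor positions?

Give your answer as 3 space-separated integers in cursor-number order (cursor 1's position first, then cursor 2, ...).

After op 1 (insert('o')): buffer="dxfumokobopoz" (len 13), cursors c1@8 c2@10 c3@12, authorship .......1.2.3.
After op 2 (move_left): buffer="dxfumokobopoz" (len 13), cursors c1@7 c2@9 c3@11, authorship .......1.2.3.
After op 3 (insert('q')): buffer="dxfumokqobqopqoz" (len 16), cursors c1@8 c2@11 c3@14, authorship .......11.22.33.
After op 4 (move_right): buffer="dxfumokqobqopqoz" (len 16), cursors c1@9 c2@12 c3@15, authorship .......11.22.33.

Answer: 9 12 15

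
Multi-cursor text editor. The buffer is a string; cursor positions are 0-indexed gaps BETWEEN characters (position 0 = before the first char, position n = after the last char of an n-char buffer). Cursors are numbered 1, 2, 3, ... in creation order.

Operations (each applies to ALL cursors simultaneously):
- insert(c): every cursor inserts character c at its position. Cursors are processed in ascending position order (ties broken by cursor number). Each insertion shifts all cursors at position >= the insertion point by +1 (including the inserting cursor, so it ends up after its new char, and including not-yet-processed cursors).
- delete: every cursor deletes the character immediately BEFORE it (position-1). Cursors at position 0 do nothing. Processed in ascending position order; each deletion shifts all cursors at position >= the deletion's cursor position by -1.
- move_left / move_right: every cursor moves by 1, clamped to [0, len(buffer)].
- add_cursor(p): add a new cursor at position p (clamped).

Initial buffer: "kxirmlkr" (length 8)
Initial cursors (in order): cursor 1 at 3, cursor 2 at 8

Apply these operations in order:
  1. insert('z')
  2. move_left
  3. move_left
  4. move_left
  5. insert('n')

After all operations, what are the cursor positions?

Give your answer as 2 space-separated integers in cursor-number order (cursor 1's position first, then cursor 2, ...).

After op 1 (insert('z')): buffer="kxizrmlkrz" (len 10), cursors c1@4 c2@10, authorship ...1.....2
After op 2 (move_left): buffer="kxizrmlkrz" (len 10), cursors c1@3 c2@9, authorship ...1.....2
After op 3 (move_left): buffer="kxizrmlkrz" (len 10), cursors c1@2 c2@8, authorship ...1.....2
After op 4 (move_left): buffer="kxizrmlkrz" (len 10), cursors c1@1 c2@7, authorship ...1.....2
After op 5 (insert('n')): buffer="knxizrmlnkrz" (len 12), cursors c1@2 c2@9, authorship .1..1...2..2

Answer: 2 9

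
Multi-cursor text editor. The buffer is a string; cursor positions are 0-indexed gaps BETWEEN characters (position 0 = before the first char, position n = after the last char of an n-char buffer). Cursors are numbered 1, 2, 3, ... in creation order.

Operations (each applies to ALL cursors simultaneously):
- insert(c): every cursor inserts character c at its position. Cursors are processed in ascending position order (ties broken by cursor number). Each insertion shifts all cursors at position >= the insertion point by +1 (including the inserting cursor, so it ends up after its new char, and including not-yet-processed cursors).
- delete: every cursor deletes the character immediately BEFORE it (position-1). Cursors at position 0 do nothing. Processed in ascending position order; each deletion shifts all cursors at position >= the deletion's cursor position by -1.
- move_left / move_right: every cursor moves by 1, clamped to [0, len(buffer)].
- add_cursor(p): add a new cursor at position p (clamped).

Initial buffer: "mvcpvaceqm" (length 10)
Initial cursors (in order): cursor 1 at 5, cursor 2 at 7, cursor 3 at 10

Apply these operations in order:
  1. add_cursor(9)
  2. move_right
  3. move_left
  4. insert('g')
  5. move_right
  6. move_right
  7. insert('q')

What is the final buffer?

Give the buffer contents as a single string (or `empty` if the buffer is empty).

After op 1 (add_cursor(9)): buffer="mvcpvaceqm" (len 10), cursors c1@5 c2@7 c4@9 c3@10, authorship ..........
After op 2 (move_right): buffer="mvcpvaceqm" (len 10), cursors c1@6 c2@8 c3@10 c4@10, authorship ..........
After op 3 (move_left): buffer="mvcpvaceqm" (len 10), cursors c1@5 c2@7 c3@9 c4@9, authorship ..........
After op 4 (insert('g')): buffer="mvcpvgacgeqggm" (len 14), cursors c1@6 c2@9 c3@13 c4@13, authorship .....1..2..34.
After op 5 (move_right): buffer="mvcpvgacgeqggm" (len 14), cursors c1@7 c2@10 c3@14 c4@14, authorship .....1..2..34.
After op 6 (move_right): buffer="mvcpvgacgeqggm" (len 14), cursors c1@8 c2@11 c3@14 c4@14, authorship .....1..2..34.
After op 7 (insert('q')): buffer="mvcpvgacqgeqqggmqq" (len 18), cursors c1@9 c2@13 c3@18 c4@18, authorship .....1..12..234.34

Answer: mvcpvgacqgeqqggmqq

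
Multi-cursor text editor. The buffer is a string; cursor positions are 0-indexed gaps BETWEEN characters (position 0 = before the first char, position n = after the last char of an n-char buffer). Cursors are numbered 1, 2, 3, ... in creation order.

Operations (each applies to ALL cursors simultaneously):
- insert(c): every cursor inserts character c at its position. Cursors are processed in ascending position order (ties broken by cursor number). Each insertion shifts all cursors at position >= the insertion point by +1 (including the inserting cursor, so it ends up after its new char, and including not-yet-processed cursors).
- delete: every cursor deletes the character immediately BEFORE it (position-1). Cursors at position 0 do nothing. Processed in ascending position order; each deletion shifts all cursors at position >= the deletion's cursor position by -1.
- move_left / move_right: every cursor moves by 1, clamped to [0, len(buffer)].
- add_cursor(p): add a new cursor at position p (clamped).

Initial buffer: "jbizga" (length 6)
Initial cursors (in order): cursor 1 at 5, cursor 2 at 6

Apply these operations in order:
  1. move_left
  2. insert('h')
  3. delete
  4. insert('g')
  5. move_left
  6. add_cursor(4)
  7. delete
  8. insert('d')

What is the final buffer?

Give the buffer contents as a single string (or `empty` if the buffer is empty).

After op 1 (move_left): buffer="jbizga" (len 6), cursors c1@4 c2@5, authorship ......
After op 2 (insert('h')): buffer="jbizhgha" (len 8), cursors c1@5 c2@7, authorship ....1.2.
After op 3 (delete): buffer="jbizga" (len 6), cursors c1@4 c2@5, authorship ......
After op 4 (insert('g')): buffer="jbizggga" (len 8), cursors c1@5 c2@7, authorship ....1.2.
After op 5 (move_left): buffer="jbizggga" (len 8), cursors c1@4 c2@6, authorship ....1.2.
After op 6 (add_cursor(4)): buffer="jbizggga" (len 8), cursors c1@4 c3@4 c2@6, authorship ....1.2.
After op 7 (delete): buffer="jbgga" (len 5), cursors c1@2 c3@2 c2@3, authorship ..12.
After op 8 (insert('d')): buffer="jbddgdga" (len 8), cursors c1@4 c3@4 c2@6, authorship ..13122.

Answer: jbddgdga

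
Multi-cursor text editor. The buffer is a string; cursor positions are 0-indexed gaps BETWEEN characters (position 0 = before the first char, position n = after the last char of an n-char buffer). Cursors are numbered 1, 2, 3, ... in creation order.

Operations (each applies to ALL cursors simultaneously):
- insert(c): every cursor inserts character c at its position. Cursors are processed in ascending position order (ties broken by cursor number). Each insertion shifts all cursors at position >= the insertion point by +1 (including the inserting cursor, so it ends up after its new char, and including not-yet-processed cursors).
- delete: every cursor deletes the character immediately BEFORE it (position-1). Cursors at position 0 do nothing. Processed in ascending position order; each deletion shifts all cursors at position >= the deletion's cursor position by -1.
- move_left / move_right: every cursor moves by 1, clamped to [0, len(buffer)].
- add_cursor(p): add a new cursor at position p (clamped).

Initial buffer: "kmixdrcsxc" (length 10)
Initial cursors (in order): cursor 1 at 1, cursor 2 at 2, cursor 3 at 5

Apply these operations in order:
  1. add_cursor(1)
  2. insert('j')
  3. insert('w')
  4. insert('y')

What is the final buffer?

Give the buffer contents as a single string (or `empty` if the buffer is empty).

After op 1 (add_cursor(1)): buffer="kmixdrcsxc" (len 10), cursors c1@1 c4@1 c2@2 c3@5, authorship ..........
After op 2 (insert('j')): buffer="kjjmjixdjrcsxc" (len 14), cursors c1@3 c4@3 c2@5 c3@9, authorship .14.2...3.....
After op 3 (insert('w')): buffer="kjjwwmjwixdjwrcsxc" (len 18), cursors c1@5 c4@5 c2@8 c3@13, authorship .1414.22...33.....
After op 4 (insert('y')): buffer="kjjwwyymjwyixdjwyrcsxc" (len 22), cursors c1@7 c4@7 c2@11 c3@17, authorship .141414.222...333.....

Answer: kjjwwyymjwyixdjwyrcsxc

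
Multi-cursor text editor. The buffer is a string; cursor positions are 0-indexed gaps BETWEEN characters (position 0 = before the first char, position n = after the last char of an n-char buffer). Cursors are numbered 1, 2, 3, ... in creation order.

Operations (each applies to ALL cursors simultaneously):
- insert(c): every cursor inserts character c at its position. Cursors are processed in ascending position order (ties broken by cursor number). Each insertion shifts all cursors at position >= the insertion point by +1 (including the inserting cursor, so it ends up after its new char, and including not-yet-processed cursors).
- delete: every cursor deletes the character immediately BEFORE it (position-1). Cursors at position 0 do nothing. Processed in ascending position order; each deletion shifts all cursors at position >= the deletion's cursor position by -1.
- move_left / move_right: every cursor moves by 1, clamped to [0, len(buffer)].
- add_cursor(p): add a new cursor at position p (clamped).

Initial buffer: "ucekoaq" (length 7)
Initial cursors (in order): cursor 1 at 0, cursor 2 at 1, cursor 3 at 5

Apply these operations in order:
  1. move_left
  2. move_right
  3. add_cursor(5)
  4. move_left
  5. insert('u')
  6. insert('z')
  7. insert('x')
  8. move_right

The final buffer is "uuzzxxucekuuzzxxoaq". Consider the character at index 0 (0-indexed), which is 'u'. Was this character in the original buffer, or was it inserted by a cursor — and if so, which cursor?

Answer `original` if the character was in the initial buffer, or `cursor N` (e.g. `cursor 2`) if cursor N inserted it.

After op 1 (move_left): buffer="ucekoaq" (len 7), cursors c1@0 c2@0 c3@4, authorship .......
After op 2 (move_right): buffer="ucekoaq" (len 7), cursors c1@1 c2@1 c3@5, authorship .......
After op 3 (add_cursor(5)): buffer="ucekoaq" (len 7), cursors c1@1 c2@1 c3@5 c4@5, authorship .......
After op 4 (move_left): buffer="ucekoaq" (len 7), cursors c1@0 c2@0 c3@4 c4@4, authorship .......
After op 5 (insert('u')): buffer="uuucekuuoaq" (len 11), cursors c1@2 c2@2 c3@8 c4@8, authorship 12....34...
After op 6 (insert('z')): buffer="uuzzucekuuzzoaq" (len 15), cursors c1@4 c2@4 c3@12 c4@12, authorship 1212....3434...
After op 7 (insert('x')): buffer="uuzzxxucekuuzzxxoaq" (len 19), cursors c1@6 c2@6 c3@16 c4@16, authorship 121212....343434...
After op 8 (move_right): buffer="uuzzxxucekuuzzxxoaq" (len 19), cursors c1@7 c2@7 c3@17 c4@17, authorship 121212....343434...
Authorship (.=original, N=cursor N): 1 2 1 2 1 2 . . . . 3 4 3 4 3 4 . . .
Index 0: author = 1

Answer: cursor 1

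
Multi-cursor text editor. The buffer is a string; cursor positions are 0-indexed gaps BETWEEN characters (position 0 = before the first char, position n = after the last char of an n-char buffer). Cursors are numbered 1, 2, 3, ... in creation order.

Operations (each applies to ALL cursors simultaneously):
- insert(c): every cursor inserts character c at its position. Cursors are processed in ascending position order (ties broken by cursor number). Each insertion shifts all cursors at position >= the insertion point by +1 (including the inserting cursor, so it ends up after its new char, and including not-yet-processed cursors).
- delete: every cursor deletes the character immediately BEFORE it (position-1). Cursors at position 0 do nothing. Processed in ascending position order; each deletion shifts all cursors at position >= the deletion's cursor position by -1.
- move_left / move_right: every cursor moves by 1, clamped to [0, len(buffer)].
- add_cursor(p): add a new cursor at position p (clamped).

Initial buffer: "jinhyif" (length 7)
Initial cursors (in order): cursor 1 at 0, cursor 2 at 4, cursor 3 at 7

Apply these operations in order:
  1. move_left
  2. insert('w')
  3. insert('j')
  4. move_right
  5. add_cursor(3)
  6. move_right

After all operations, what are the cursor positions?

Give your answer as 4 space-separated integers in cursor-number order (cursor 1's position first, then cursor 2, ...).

After op 1 (move_left): buffer="jinhyif" (len 7), cursors c1@0 c2@3 c3@6, authorship .......
After op 2 (insert('w')): buffer="wjinwhyiwf" (len 10), cursors c1@1 c2@5 c3@9, authorship 1...2...3.
After op 3 (insert('j')): buffer="wjjinwjhyiwjf" (len 13), cursors c1@2 c2@7 c3@12, authorship 11...22...33.
After op 4 (move_right): buffer="wjjinwjhyiwjf" (len 13), cursors c1@3 c2@8 c3@13, authorship 11...22...33.
After op 5 (add_cursor(3)): buffer="wjjinwjhyiwjf" (len 13), cursors c1@3 c4@3 c2@8 c3@13, authorship 11...22...33.
After op 6 (move_right): buffer="wjjinwjhyiwjf" (len 13), cursors c1@4 c4@4 c2@9 c3@13, authorship 11...22...33.

Answer: 4 9 13 4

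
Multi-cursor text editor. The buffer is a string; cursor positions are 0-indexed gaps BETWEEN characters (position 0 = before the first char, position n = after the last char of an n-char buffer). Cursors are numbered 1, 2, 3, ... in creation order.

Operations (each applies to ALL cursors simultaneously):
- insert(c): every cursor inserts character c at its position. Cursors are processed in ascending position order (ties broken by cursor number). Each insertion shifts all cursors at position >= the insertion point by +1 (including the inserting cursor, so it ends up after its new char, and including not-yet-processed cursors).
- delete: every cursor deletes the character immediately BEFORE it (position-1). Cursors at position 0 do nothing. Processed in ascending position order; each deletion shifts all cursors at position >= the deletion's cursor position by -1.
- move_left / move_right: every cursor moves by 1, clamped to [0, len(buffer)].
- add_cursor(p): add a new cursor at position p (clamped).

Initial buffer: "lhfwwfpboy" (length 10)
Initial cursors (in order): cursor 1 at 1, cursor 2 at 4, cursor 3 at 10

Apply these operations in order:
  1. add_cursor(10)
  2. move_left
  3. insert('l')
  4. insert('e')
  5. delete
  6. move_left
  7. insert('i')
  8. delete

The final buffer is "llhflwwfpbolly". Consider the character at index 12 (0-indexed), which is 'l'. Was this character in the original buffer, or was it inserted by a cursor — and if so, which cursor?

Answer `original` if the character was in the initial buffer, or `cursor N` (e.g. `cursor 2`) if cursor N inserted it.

Answer: cursor 4

Derivation:
After op 1 (add_cursor(10)): buffer="lhfwwfpboy" (len 10), cursors c1@1 c2@4 c3@10 c4@10, authorship ..........
After op 2 (move_left): buffer="lhfwwfpboy" (len 10), cursors c1@0 c2@3 c3@9 c4@9, authorship ..........
After op 3 (insert('l')): buffer="llhflwwfpbolly" (len 14), cursors c1@1 c2@5 c3@13 c4@13, authorship 1...2......34.
After op 4 (insert('e')): buffer="lelhflewwfpbolleey" (len 18), cursors c1@2 c2@7 c3@17 c4@17, authorship 11...22......3434.
After op 5 (delete): buffer="llhflwwfpbolly" (len 14), cursors c1@1 c2@5 c3@13 c4@13, authorship 1...2......34.
After op 6 (move_left): buffer="llhflwwfpbolly" (len 14), cursors c1@0 c2@4 c3@12 c4@12, authorship 1...2......34.
After op 7 (insert('i')): buffer="illhfilwwfpboliily" (len 18), cursors c1@1 c2@6 c3@16 c4@16, authorship 11...22......3344.
After op 8 (delete): buffer="llhflwwfpbolly" (len 14), cursors c1@0 c2@4 c3@12 c4@12, authorship 1...2......34.
Authorship (.=original, N=cursor N): 1 . . . 2 . . . . . . 3 4 .
Index 12: author = 4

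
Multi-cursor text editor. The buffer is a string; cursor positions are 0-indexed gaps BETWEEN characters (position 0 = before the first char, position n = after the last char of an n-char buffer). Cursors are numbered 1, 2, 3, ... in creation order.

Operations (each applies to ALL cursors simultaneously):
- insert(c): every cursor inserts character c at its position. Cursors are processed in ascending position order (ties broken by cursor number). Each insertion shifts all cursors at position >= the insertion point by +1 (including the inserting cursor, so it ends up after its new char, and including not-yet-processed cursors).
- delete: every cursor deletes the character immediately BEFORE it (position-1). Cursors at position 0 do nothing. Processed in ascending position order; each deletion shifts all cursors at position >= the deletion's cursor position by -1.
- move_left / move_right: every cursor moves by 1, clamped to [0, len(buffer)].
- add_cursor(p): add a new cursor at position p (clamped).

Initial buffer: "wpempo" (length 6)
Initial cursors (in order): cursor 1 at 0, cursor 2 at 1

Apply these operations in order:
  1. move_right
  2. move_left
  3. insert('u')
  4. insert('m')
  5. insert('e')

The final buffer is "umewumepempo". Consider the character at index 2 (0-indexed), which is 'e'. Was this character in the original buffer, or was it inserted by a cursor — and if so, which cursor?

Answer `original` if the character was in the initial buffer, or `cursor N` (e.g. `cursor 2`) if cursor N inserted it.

After op 1 (move_right): buffer="wpempo" (len 6), cursors c1@1 c2@2, authorship ......
After op 2 (move_left): buffer="wpempo" (len 6), cursors c1@0 c2@1, authorship ......
After op 3 (insert('u')): buffer="uwupempo" (len 8), cursors c1@1 c2@3, authorship 1.2.....
After op 4 (insert('m')): buffer="umwumpempo" (len 10), cursors c1@2 c2@5, authorship 11.22.....
After op 5 (insert('e')): buffer="umewumepempo" (len 12), cursors c1@3 c2@7, authorship 111.222.....
Authorship (.=original, N=cursor N): 1 1 1 . 2 2 2 . . . . .
Index 2: author = 1

Answer: cursor 1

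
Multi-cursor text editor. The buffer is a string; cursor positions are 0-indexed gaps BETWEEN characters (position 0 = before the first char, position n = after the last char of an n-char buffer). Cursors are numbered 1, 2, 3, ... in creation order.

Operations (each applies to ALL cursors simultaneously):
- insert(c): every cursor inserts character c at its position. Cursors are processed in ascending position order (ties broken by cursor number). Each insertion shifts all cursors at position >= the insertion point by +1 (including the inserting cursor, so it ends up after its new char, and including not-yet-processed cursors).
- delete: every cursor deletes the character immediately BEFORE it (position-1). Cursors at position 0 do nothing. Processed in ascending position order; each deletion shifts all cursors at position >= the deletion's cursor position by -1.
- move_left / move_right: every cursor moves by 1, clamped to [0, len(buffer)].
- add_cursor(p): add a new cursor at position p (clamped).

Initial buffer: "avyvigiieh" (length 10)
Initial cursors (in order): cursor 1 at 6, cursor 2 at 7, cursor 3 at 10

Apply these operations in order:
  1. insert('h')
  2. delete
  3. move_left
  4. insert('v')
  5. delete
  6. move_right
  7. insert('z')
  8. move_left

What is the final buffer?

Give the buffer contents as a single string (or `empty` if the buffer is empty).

After op 1 (insert('h')): buffer="avyvighihiehh" (len 13), cursors c1@7 c2@9 c3@13, authorship ......1.2...3
After op 2 (delete): buffer="avyvigiieh" (len 10), cursors c1@6 c2@7 c3@10, authorship ..........
After op 3 (move_left): buffer="avyvigiieh" (len 10), cursors c1@5 c2@6 c3@9, authorship ..........
After op 4 (insert('v')): buffer="avyvivgviievh" (len 13), cursors c1@6 c2@8 c3@12, authorship .....1.2...3.
After op 5 (delete): buffer="avyvigiieh" (len 10), cursors c1@5 c2@6 c3@9, authorship ..........
After op 6 (move_right): buffer="avyvigiieh" (len 10), cursors c1@6 c2@7 c3@10, authorship ..........
After op 7 (insert('z')): buffer="avyvigziziehz" (len 13), cursors c1@7 c2@9 c3@13, authorship ......1.2...3
After op 8 (move_left): buffer="avyvigziziehz" (len 13), cursors c1@6 c2@8 c3@12, authorship ......1.2...3

Answer: avyvigziziehz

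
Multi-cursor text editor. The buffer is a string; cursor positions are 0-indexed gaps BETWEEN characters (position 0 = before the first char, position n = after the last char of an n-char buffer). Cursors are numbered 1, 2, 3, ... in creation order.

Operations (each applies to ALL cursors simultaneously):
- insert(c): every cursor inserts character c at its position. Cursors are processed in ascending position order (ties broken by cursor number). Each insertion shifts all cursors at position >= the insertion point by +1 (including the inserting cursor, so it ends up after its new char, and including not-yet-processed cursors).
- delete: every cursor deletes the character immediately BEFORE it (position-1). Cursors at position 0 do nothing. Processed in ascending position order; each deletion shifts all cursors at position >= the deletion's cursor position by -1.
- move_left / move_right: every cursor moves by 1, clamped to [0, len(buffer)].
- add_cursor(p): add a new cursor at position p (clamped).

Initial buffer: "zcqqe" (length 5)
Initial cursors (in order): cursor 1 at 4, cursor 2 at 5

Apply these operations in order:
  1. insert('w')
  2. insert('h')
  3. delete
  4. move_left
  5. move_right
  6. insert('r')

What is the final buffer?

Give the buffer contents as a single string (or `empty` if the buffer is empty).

After op 1 (insert('w')): buffer="zcqqwew" (len 7), cursors c1@5 c2@7, authorship ....1.2
After op 2 (insert('h')): buffer="zcqqwhewh" (len 9), cursors c1@6 c2@9, authorship ....11.22
After op 3 (delete): buffer="zcqqwew" (len 7), cursors c1@5 c2@7, authorship ....1.2
After op 4 (move_left): buffer="zcqqwew" (len 7), cursors c1@4 c2@6, authorship ....1.2
After op 5 (move_right): buffer="zcqqwew" (len 7), cursors c1@5 c2@7, authorship ....1.2
After op 6 (insert('r')): buffer="zcqqwrewr" (len 9), cursors c1@6 c2@9, authorship ....11.22

Answer: zcqqwrewr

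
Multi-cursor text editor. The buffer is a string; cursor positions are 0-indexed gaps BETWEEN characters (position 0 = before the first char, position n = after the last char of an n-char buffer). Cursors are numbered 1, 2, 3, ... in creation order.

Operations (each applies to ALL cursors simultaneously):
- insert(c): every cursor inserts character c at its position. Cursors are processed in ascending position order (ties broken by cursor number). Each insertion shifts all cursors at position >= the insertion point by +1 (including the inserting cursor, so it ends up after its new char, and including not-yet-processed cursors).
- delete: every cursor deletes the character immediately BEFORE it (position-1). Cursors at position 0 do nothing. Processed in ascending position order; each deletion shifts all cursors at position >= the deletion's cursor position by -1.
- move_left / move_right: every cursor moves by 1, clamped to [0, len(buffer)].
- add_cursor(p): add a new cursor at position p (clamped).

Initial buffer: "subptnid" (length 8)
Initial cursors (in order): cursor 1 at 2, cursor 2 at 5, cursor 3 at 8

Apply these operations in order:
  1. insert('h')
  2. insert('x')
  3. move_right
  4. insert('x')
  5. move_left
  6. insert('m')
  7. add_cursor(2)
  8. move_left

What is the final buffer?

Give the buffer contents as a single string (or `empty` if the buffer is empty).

Answer: suhxbmxpthxnmxidhxmx

Derivation:
After op 1 (insert('h')): buffer="suhbpthnidh" (len 11), cursors c1@3 c2@7 c3@11, authorship ..1...2...3
After op 2 (insert('x')): buffer="suhxbpthxnidhx" (len 14), cursors c1@4 c2@9 c3@14, authorship ..11...22...33
After op 3 (move_right): buffer="suhxbpthxnidhx" (len 14), cursors c1@5 c2@10 c3@14, authorship ..11...22...33
After op 4 (insert('x')): buffer="suhxbxpthxnxidhxx" (len 17), cursors c1@6 c2@12 c3@17, authorship ..11.1..22.2..333
After op 5 (move_left): buffer="suhxbxpthxnxidhxx" (len 17), cursors c1@5 c2@11 c3@16, authorship ..11.1..22.2..333
After op 6 (insert('m')): buffer="suhxbmxpthxnmxidhxmx" (len 20), cursors c1@6 c2@13 c3@19, authorship ..11.11..22.22..3333
After op 7 (add_cursor(2)): buffer="suhxbmxpthxnmxidhxmx" (len 20), cursors c4@2 c1@6 c2@13 c3@19, authorship ..11.11..22.22..3333
After op 8 (move_left): buffer="suhxbmxpthxnmxidhxmx" (len 20), cursors c4@1 c1@5 c2@12 c3@18, authorship ..11.11..22.22..3333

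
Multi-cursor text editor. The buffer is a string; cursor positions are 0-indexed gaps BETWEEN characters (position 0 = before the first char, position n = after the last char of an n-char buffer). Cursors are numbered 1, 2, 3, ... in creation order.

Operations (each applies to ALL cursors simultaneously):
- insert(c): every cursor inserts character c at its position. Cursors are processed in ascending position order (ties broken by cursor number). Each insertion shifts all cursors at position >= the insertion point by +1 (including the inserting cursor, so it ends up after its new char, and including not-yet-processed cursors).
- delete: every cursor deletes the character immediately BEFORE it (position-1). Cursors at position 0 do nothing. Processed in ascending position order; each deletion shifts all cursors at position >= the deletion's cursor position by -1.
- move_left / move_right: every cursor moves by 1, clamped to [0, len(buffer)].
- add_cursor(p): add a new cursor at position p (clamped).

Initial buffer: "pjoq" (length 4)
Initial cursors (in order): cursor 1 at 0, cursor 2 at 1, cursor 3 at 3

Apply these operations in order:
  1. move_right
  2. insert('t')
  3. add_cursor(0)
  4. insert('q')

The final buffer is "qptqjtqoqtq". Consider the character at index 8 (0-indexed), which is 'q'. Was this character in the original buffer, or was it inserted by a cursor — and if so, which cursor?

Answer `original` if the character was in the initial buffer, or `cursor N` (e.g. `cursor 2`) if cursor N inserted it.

Answer: original

Derivation:
After op 1 (move_right): buffer="pjoq" (len 4), cursors c1@1 c2@2 c3@4, authorship ....
After op 2 (insert('t')): buffer="ptjtoqt" (len 7), cursors c1@2 c2@4 c3@7, authorship .1.2..3
After op 3 (add_cursor(0)): buffer="ptjtoqt" (len 7), cursors c4@0 c1@2 c2@4 c3@7, authorship .1.2..3
After op 4 (insert('q')): buffer="qptqjtqoqtq" (len 11), cursors c4@1 c1@4 c2@7 c3@11, authorship 4.11.22..33
Authorship (.=original, N=cursor N): 4 . 1 1 . 2 2 . . 3 3
Index 8: author = original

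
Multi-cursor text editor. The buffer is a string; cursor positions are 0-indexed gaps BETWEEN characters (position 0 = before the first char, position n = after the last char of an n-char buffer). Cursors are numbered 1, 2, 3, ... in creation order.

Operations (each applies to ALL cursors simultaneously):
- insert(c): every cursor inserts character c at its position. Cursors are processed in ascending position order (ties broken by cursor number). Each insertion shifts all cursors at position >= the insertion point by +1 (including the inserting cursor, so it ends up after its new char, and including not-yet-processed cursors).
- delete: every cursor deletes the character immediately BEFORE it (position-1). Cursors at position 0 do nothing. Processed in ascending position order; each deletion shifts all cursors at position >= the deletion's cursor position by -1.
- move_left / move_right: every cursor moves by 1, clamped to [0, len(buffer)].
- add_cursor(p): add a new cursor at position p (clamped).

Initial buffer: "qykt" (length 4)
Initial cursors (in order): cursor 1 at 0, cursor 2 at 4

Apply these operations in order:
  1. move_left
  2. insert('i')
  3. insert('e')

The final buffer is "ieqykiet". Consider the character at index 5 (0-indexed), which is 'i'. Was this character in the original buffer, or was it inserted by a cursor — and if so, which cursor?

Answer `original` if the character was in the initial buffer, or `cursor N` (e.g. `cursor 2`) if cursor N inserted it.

After op 1 (move_left): buffer="qykt" (len 4), cursors c1@0 c2@3, authorship ....
After op 2 (insert('i')): buffer="iqykit" (len 6), cursors c1@1 c2@5, authorship 1...2.
After op 3 (insert('e')): buffer="ieqykiet" (len 8), cursors c1@2 c2@7, authorship 11...22.
Authorship (.=original, N=cursor N): 1 1 . . . 2 2 .
Index 5: author = 2

Answer: cursor 2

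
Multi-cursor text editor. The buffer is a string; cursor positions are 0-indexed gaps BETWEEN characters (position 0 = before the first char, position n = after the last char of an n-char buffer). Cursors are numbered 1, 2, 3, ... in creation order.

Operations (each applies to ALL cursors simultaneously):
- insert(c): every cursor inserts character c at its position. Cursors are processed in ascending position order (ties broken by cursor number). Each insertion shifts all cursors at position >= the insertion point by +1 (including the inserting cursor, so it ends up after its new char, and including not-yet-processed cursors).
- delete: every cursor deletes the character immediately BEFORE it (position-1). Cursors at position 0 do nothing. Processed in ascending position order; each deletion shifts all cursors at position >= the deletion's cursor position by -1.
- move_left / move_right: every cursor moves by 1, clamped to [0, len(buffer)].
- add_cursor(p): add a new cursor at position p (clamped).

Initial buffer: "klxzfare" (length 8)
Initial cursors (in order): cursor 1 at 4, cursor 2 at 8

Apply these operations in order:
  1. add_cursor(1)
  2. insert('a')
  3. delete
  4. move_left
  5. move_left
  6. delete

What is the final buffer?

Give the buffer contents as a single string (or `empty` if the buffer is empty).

After op 1 (add_cursor(1)): buffer="klxzfare" (len 8), cursors c3@1 c1@4 c2@8, authorship ........
After op 2 (insert('a')): buffer="kalxzafarea" (len 11), cursors c3@2 c1@6 c2@11, authorship .3...1....2
After op 3 (delete): buffer="klxzfare" (len 8), cursors c3@1 c1@4 c2@8, authorship ........
After op 4 (move_left): buffer="klxzfare" (len 8), cursors c3@0 c1@3 c2@7, authorship ........
After op 5 (move_left): buffer="klxzfare" (len 8), cursors c3@0 c1@2 c2@6, authorship ........
After op 6 (delete): buffer="kxzfre" (len 6), cursors c3@0 c1@1 c2@4, authorship ......

Answer: kxzfre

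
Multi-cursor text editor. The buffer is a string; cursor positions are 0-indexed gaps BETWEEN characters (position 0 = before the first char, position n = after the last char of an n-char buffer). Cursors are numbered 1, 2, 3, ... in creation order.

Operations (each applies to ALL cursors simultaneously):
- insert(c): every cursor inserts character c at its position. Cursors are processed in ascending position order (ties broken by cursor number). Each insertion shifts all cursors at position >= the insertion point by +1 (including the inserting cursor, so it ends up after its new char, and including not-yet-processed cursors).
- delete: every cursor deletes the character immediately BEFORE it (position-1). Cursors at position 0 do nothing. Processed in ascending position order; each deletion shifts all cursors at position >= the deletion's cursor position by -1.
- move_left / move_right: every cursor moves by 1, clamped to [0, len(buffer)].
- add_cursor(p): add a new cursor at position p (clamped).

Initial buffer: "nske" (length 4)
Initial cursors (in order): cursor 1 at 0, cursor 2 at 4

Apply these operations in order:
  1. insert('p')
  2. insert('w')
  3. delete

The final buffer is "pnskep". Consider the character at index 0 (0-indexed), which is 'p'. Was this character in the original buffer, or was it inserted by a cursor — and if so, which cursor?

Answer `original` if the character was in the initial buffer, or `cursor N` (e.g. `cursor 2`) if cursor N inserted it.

After op 1 (insert('p')): buffer="pnskep" (len 6), cursors c1@1 c2@6, authorship 1....2
After op 2 (insert('w')): buffer="pwnskepw" (len 8), cursors c1@2 c2@8, authorship 11....22
After op 3 (delete): buffer="pnskep" (len 6), cursors c1@1 c2@6, authorship 1....2
Authorship (.=original, N=cursor N): 1 . . . . 2
Index 0: author = 1

Answer: cursor 1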